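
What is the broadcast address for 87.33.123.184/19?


Network: 87.33.96.0/19
Host bits = 13
Set all host bits to 1:
Broadcast: 87.33.127.255


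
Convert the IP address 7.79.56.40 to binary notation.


7 = 00000111
79 = 01001111
56 = 00111000
40 = 00101000
Binary: 00000111.01001111.00111000.00101000


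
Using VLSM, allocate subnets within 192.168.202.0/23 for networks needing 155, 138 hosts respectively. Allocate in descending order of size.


155 hosts -> /24 (254 usable): 192.168.202.0/24
138 hosts -> /24 (254 usable): 192.168.203.0/24
Allocation: 192.168.202.0/24 (155 hosts, 254 usable); 192.168.203.0/24 (138 hosts, 254 usable)


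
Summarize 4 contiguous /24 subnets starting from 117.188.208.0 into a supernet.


Original prefix: /24
Number of subnets: 4 = 2^2
New prefix = 24 - 2 = 22
Supernet: 117.188.208.0/22


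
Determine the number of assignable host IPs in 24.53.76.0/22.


Host bits = 32 - 22 = 10
Total addresses = 2^10 = 1024
Usable = total - 2 (network and broadcast)
Usable hosts: 1022


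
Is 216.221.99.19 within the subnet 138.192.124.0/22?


Subnet network: 138.192.124.0
Test IP AND mask: 216.221.96.0
No, 216.221.99.19 is not in 138.192.124.0/22


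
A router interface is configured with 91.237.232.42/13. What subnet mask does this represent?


/13 means 13 network bits, 19 host bits
Binary: 11111111111110000000000000000000
Mask: 255.248.0.0


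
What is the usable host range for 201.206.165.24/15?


Network: 201.206.0.0
Broadcast: 201.207.255.255
First usable = network + 1
Last usable = broadcast - 1
Range: 201.206.0.1 to 201.207.255.254


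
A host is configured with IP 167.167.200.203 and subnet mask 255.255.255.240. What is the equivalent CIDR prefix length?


Binary: 11111111.11111111.11111111.11110000
Count leading 1s
Prefix: /28


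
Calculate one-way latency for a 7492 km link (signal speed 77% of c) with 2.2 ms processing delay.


Speed = 0.77 * 3e5 km/s = 231000 km/s
Propagation delay = 7492 / 231000 = 0.0324 s = 32.4329 ms
Processing delay = 2.2 ms
Total one-way latency = 34.6329 ms


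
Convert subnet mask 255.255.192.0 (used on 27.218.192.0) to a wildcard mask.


Subnet mask: 255.255.192.0
Wildcard = 255.255.255.255 - subnet mask
255 - 255 = 0
255 - 255 = 0
255 - 192 = 63
255 - 0 = 255
Wildcard: 0.0.63.255


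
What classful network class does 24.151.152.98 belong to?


First octet: 24
Binary: 00011000
0xxxxxxx -> Class A (1-126)
Class A, default mask 255.0.0.0 (/8)


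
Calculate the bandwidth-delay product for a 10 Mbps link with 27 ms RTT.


BDP = bandwidth * RTT
= 10 Mbps * 27 ms
= 10 * 1e6 * 27 / 1000 bits
= 270000 bits
= 33750 bytes
= 32.959 KB
BDP = 270000 bits (33750 bytes)


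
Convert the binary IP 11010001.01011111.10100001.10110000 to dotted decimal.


11010001 = 209
01011111 = 95
10100001 = 161
10110000 = 176
IP: 209.95.161.176


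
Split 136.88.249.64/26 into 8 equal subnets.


New prefix = 26 + 3 = 29
Each subnet has 8 addresses
  136.88.249.64/29
  136.88.249.72/29
  136.88.249.80/29
  136.88.249.88/29
  136.88.249.96/29
  136.88.249.104/29
  136.88.249.112/29
  136.88.249.120/29
Subnets: 136.88.249.64/29, 136.88.249.72/29, 136.88.249.80/29, 136.88.249.88/29, 136.88.249.96/29, 136.88.249.104/29, 136.88.249.112/29, 136.88.249.120/29


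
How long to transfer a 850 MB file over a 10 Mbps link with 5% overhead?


Effective throughput = 10 * (1 - 5/100) = 9.5 Mbps
File size in Mb = 850 * 8 = 6800 Mb
Time = 6800 / 9.5
Time = 715.7895 seconds


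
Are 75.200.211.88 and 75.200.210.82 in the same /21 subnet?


Mask: 255.255.248.0
75.200.211.88 AND mask = 75.200.208.0
75.200.210.82 AND mask = 75.200.208.0
Yes, same subnet (75.200.208.0)


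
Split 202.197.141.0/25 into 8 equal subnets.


New prefix = 25 + 3 = 28
Each subnet has 16 addresses
  202.197.141.0/28
  202.197.141.16/28
  202.197.141.32/28
  202.197.141.48/28
  202.197.141.64/28
  202.197.141.80/28
  202.197.141.96/28
  202.197.141.112/28
Subnets: 202.197.141.0/28, 202.197.141.16/28, 202.197.141.32/28, 202.197.141.48/28, 202.197.141.64/28, 202.197.141.80/28, 202.197.141.96/28, 202.197.141.112/28


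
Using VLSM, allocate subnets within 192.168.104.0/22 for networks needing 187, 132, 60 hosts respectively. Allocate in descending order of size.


187 hosts -> /24 (254 usable): 192.168.104.0/24
132 hosts -> /24 (254 usable): 192.168.105.0/24
60 hosts -> /26 (62 usable): 192.168.106.0/26
Allocation: 192.168.104.0/24 (187 hosts, 254 usable); 192.168.105.0/24 (132 hosts, 254 usable); 192.168.106.0/26 (60 hosts, 62 usable)


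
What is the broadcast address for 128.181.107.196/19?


Network: 128.181.96.0/19
Host bits = 13
Set all host bits to 1:
Broadcast: 128.181.127.255


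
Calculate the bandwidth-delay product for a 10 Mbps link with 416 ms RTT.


BDP = bandwidth * RTT
= 10 Mbps * 416 ms
= 10 * 1e6 * 416 / 1000 bits
= 4160000 bits
= 520000 bytes
= 507.8125 KB
BDP = 4160000 bits (520000 bytes)


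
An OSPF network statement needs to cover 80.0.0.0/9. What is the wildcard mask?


Subnet mask: 255.128.0.0
Wildcard = 255.255.255.255 - subnet mask
255 - 255 = 0
255 - 128 = 127
255 - 0 = 255
255 - 0 = 255
Wildcard: 0.127.255.255


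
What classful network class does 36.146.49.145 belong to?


First octet: 36
Binary: 00100100
0xxxxxxx -> Class A (1-126)
Class A, default mask 255.0.0.0 (/8)


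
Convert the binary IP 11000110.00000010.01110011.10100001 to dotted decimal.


11000110 = 198
00000010 = 2
01110011 = 115
10100001 = 161
IP: 198.2.115.161


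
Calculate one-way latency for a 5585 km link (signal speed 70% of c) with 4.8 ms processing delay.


Speed = 0.7 * 3e5 km/s = 210000 km/s
Propagation delay = 5585 / 210000 = 0.0266 s = 26.5952 ms
Processing delay = 4.8 ms
Total one-way latency = 31.3952 ms


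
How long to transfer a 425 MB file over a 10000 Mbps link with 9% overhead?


Effective throughput = 10000 * (1 - 9/100) = 9100 Mbps
File size in Mb = 425 * 8 = 3400 Mb
Time = 3400 / 9100
Time = 0.3736 seconds


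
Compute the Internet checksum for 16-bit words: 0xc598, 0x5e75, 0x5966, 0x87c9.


Sum all words (with carry folding):
+ 0xc598 = 0xc598
+ 0x5e75 = 0x240e
+ 0x5966 = 0x7d74
+ 0x87c9 = 0x053e
One's complement: ~0x053e
Checksum = 0xfac1


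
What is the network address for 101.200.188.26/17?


IP:   01100101.11001000.10111100.00011010
Mask: 11111111.11111111.10000000.00000000
AND operation:
Net:  01100101.11001000.10000000.00000000
Network: 101.200.128.0/17


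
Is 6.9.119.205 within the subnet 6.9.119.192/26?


Subnet network: 6.9.119.192
Test IP AND mask: 6.9.119.192
Yes, 6.9.119.205 is in 6.9.119.192/26


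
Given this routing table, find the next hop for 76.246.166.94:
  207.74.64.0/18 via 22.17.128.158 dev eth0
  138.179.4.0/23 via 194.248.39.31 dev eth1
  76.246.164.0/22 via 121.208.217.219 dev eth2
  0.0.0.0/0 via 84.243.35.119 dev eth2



Longest prefix match for 76.246.166.94:
  /18 207.74.64.0: no
  /23 138.179.4.0: no
  /22 76.246.164.0: MATCH
  /0 0.0.0.0: MATCH
Selected: next-hop 121.208.217.219 via eth2 (matched /22)


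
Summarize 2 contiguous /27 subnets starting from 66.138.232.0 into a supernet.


Original prefix: /27
Number of subnets: 2 = 2^1
New prefix = 27 - 1 = 26
Supernet: 66.138.232.0/26


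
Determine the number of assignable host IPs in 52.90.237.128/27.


Host bits = 32 - 27 = 5
Total addresses = 2^5 = 32
Usable = total - 2 (network and broadcast)
Usable hosts: 30


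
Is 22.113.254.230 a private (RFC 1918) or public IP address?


RFC 1918 private ranges:
  10.0.0.0/8 (10.0.0.0 - 10.255.255.255)
  172.16.0.0/12 (172.16.0.0 - 172.31.255.255)
  192.168.0.0/16 (192.168.0.0 - 192.168.255.255)
Public (not in any RFC 1918 range)


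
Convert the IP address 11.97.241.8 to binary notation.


11 = 00001011
97 = 01100001
241 = 11110001
8 = 00001000
Binary: 00001011.01100001.11110001.00001000


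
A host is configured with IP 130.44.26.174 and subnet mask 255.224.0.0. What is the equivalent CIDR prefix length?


Binary: 11111111.11100000.00000000.00000000
Count leading 1s
Prefix: /11


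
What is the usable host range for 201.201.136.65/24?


Network: 201.201.136.0
Broadcast: 201.201.136.255
First usable = network + 1
Last usable = broadcast - 1
Range: 201.201.136.1 to 201.201.136.254


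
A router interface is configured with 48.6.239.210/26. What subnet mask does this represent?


/26 means 26 network bits, 6 host bits
Binary: 11111111111111111111111111000000
Mask: 255.255.255.192


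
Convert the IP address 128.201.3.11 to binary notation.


128 = 10000000
201 = 11001001
3 = 00000011
11 = 00001011
Binary: 10000000.11001001.00000011.00001011


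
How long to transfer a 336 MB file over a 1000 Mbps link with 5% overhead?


Effective throughput = 1000 * (1 - 5/100) = 950 Mbps
File size in Mb = 336 * 8 = 2688 Mb
Time = 2688 / 950
Time = 2.8295 seconds


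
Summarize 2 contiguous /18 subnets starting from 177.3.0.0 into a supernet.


Original prefix: /18
Number of subnets: 2 = 2^1
New prefix = 18 - 1 = 17
Supernet: 177.3.0.0/17


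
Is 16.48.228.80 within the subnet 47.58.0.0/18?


Subnet network: 47.58.0.0
Test IP AND mask: 16.48.192.0
No, 16.48.228.80 is not in 47.58.0.0/18


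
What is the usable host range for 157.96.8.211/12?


Network: 157.96.0.0
Broadcast: 157.111.255.255
First usable = network + 1
Last usable = broadcast - 1
Range: 157.96.0.1 to 157.111.255.254


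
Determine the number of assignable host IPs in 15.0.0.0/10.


Host bits = 32 - 10 = 22
Total addresses = 2^22 = 4194304
Usable = total - 2 (network and broadcast)
Usable hosts: 4194302


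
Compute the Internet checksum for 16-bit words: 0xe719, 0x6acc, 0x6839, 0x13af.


Sum all words (with carry folding):
+ 0xe719 = 0xe719
+ 0x6acc = 0x51e6
+ 0x6839 = 0xba1f
+ 0x13af = 0xcdce
One's complement: ~0xcdce
Checksum = 0x3231


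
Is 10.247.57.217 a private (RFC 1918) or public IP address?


RFC 1918 private ranges:
  10.0.0.0/8 (10.0.0.0 - 10.255.255.255)
  172.16.0.0/12 (172.16.0.0 - 172.31.255.255)
  192.168.0.0/16 (192.168.0.0 - 192.168.255.255)
Private (in 10.0.0.0/8)


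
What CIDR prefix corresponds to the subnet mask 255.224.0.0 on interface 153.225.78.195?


Binary: 11111111.11100000.00000000.00000000
Count leading 1s
Prefix: /11


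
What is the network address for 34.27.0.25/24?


IP:   00100010.00011011.00000000.00011001
Mask: 11111111.11111111.11111111.00000000
AND operation:
Net:  00100010.00011011.00000000.00000000
Network: 34.27.0.0/24


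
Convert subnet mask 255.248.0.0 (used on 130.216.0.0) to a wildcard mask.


Subnet mask: 255.248.0.0
Wildcard = 255.255.255.255 - subnet mask
255 - 255 = 0
255 - 248 = 7
255 - 0 = 255
255 - 0 = 255
Wildcard: 0.7.255.255


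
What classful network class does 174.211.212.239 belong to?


First octet: 174
Binary: 10101110
10xxxxxx -> Class B (128-191)
Class B, default mask 255.255.0.0 (/16)


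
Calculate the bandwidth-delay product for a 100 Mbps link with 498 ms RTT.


BDP = bandwidth * RTT
= 100 Mbps * 498 ms
= 100 * 1e6 * 498 / 1000 bits
= 49800000 bits
= 6225000 bytes
= 6079.1016 KB
BDP = 49800000 bits (6225000 bytes)


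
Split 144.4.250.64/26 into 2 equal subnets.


New prefix = 26 + 1 = 27
Each subnet has 32 addresses
  144.4.250.64/27
  144.4.250.96/27
Subnets: 144.4.250.64/27, 144.4.250.96/27


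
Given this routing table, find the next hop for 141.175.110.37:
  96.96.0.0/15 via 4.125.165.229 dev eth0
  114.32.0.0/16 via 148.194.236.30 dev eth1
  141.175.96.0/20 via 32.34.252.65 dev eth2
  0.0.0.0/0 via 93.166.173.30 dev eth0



Longest prefix match for 141.175.110.37:
  /15 96.96.0.0: no
  /16 114.32.0.0: no
  /20 141.175.96.0: MATCH
  /0 0.0.0.0: MATCH
Selected: next-hop 32.34.252.65 via eth2 (matched /20)


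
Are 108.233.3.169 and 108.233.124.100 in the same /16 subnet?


Mask: 255.255.0.0
108.233.3.169 AND mask = 108.233.0.0
108.233.124.100 AND mask = 108.233.0.0
Yes, same subnet (108.233.0.0)


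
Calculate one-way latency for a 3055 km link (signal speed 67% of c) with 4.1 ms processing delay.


Speed = 0.67 * 3e5 km/s = 201000 km/s
Propagation delay = 3055 / 201000 = 0.0152 s = 15.199 ms
Processing delay = 4.1 ms
Total one-way latency = 19.299 ms


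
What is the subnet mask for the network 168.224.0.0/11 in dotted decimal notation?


/11 means 11 network bits, 21 host bits
Binary: 11111111111000000000000000000000
Mask: 255.224.0.0


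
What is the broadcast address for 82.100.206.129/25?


Network: 82.100.206.128/25
Host bits = 7
Set all host bits to 1:
Broadcast: 82.100.206.255


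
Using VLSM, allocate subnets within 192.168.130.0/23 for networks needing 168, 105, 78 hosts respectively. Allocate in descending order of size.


168 hosts -> /24 (254 usable): 192.168.130.0/24
105 hosts -> /25 (126 usable): 192.168.131.0/25
78 hosts -> /25 (126 usable): 192.168.131.128/25
Allocation: 192.168.130.0/24 (168 hosts, 254 usable); 192.168.131.0/25 (105 hosts, 126 usable); 192.168.131.128/25 (78 hosts, 126 usable)


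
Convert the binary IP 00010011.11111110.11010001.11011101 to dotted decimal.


00010011 = 19
11111110 = 254
11010001 = 209
11011101 = 221
IP: 19.254.209.221


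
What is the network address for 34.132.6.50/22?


IP:   00100010.10000100.00000110.00110010
Mask: 11111111.11111111.11111100.00000000
AND operation:
Net:  00100010.10000100.00000100.00000000
Network: 34.132.4.0/22


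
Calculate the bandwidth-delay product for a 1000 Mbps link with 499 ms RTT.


BDP = bandwidth * RTT
= 1000 Mbps * 499 ms
= 1000 * 1e6 * 499 / 1000 bits
= 499000000 bits
= 62375000 bytes
= 60913.0859 KB
BDP = 499000000 bits (62375000 bytes)


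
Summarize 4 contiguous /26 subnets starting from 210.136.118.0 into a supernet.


Original prefix: /26
Number of subnets: 4 = 2^2
New prefix = 26 - 2 = 24
Supernet: 210.136.118.0/24


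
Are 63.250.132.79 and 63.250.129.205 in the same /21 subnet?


Mask: 255.255.248.0
63.250.132.79 AND mask = 63.250.128.0
63.250.129.205 AND mask = 63.250.128.0
Yes, same subnet (63.250.128.0)


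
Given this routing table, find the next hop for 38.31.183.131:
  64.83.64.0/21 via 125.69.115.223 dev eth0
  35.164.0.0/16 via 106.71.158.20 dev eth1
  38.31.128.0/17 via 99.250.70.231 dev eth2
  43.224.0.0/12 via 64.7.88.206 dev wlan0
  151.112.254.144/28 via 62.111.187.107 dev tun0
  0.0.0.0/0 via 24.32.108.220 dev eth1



Longest prefix match for 38.31.183.131:
  /21 64.83.64.0: no
  /16 35.164.0.0: no
  /17 38.31.128.0: MATCH
  /12 43.224.0.0: no
  /28 151.112.254.144: no
  /0 0.0.0.0: MATCH
Selected: next-hop 99.250.70.231 via eth2 (matched /17)


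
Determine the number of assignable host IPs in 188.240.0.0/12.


Host bits = 32 - 12 = 20
Total addresses = 2^20 = 1048576
Usable = total - 2 (network and broadcast)
Usable hosts: 1048574


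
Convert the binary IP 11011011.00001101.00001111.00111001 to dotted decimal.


11011011 = 219
00001101 = 13
00001111 = 15
00111001 = 57
IP: 219.13.15.57


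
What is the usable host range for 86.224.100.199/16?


Network: 86.224.0.0
Broadcast: 86.224.255.255
First usable = network + 1
Last usable = broadcast - 1
Range: 86.224.0.1 to 86.224.255.254


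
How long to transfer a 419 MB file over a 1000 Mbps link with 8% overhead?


Effective throughput = 1000 * (1 - 8/100) = 920 Mbps
File size in Mb = 419 * 8 = 3352 Mb
Time = 3352 / 920
Time = 3.6435 seconds


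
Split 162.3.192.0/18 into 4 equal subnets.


New prefix = 18 + 2 = 20
Each subnet has 4096 addresses
  162.3.192.0/20
  162.3.208.0/20
  162.3.224.0/20
  162.3.240.0/20
Subnets: 162.3.192.0/20, 162.3.208.0/20, 162.3.224.0/20, 162.3.240.0/20


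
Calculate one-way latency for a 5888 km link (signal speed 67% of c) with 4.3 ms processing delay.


Speed = 0.67 * 3e5 km/s = 201000 km/s
Propagation delay = 5888 / 201000 = 0.0293 s = 29.2935 ms
Processing delay = 4.3 ms
Total one-way latency = 33.5935 ms


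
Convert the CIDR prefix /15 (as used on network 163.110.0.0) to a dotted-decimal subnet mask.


/15 means 15 network bits, 17 host bits
Binary: 11111111111111100000000000000000
Mask: 255.254.0.0


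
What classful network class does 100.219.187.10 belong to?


First octet: 100
Binary: 01100100
0xxxxxxx -> Class A (1-126)
Class A, default mask 255.0.0.0 (/8)


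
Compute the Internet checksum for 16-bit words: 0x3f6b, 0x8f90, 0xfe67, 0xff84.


Sum all words (with carry folding):
+ 0x3f6b = 0x3f6b
+ 0x8f90 = 0xcefb
+ 0xfe67 = 0xcd63
+ 0xff84 = 0xcce8
One's complement: ~0xcce8
Checksum = 0x3317


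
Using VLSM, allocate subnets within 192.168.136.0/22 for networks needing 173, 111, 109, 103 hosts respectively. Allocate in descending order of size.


173 hosts -> /24 (254 usable): 192.168.136.0/24
111 hosts -> /25 (126 usable): 192.168.137.0/25
109 hosts -> /25 (126 usable): 192.168.137.128/25
103 hosts -> /25 (126 usable): 192.168.138.0/25
Allocation: 192.168.136.0/24 (173 hosts, 254 usable); 192.168.137.0/25 (111 hosts, 126 usable); 192.168.137.128/25 (109 hosts, 126 usable); 192.168.138.0/25 (103 hosts, 126 usable)


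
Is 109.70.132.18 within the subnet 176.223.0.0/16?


Subnet network: 176.223.0.0
Test IP AND mask: 109.70.0.0
No, 109.70.132.18 is not in 176.223.0.0/16


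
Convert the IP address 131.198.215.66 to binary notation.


131 = 10000011
198 = 11000110
215 = 11010111
66 = 01000010
Binary: 10000011.11000110.11010111.01000010


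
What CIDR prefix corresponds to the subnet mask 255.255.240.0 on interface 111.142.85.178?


Binary: 11111111.11111111.11110000.00000000
Count leading 1s
Prefix: /20


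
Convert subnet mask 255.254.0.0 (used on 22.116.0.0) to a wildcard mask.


Subnet mask: 255.254.0.0
Wildcard = 255.255.255.255 - subnet mask
255 - 255 = 0
255 - 254 = 1
255 - 0 = 255
255 - 0 = 255
Wildcard: 0.1.255.255


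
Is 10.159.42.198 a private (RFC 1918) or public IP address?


RFC 1918 private ranges:
  10.0.0.0/8 (10.0.0.0 - 10.255.255.255)
  172.16.0.0/12 (172.16.0.0 - 172.31.255.255)
  192.168.0.0/16 (192.168.0.0 - 192.168.255.255)
Private (in 10.0.0.0/8)


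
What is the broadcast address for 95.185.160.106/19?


Network: 95.185.160.0/19
Host bits = 13
Set all host bits to 1:
Broadcast: 95.185.191.255


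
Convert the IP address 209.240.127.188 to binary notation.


209 = 11010001
240 = 11110000
127 = 01111111
188 = 10111100
Binary: 11010001.11110000.01111111.10111100


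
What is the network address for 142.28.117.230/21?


IP:   10001110.00011100.01110101.11100110
Mask: 11111111.11111111.11111000.00000000
AND operation:
Net:  10001110.00011100.01110000.00000000
Network: 142.28.112.0/21


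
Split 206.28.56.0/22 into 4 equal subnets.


New prefix = 22 + 2 = 24
Each subnet has 256 addresses
  206.28.56.0/24
  206.28.57.0/24
  206.28.58.0/24
  206.28.59.0/24
Subnets: 206.28.56.0/24, 206.28.57.0/24, 206.28.58.0/24, 206.28.59.0/24


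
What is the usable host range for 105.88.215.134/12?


Network: 105.80.0.0
Broadcast: 105.95.255.255
First usable = network + 1
Last usable = broadcast - 1
Range: 105.80.0.1 to 105.95.255.254


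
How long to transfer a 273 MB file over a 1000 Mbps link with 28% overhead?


Effective throughput = 1000 * (1 - 28/100) = 720 Mbps
File size in Mb = 273 * 8 = 2184 Mb
Time = 2184 / 720
Time = 3.0333 seconds


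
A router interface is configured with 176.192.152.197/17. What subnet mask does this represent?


/17 means 17 network bits, 15 host bits
Binary: 11111111111111111000000000000000
Mask: 255.255.128.0


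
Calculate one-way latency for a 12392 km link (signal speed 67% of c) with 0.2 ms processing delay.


Speed = 0.67 * 3e5 km/s = 201000 km/s
Propagation delay = 12392 / 201000 = 0.0617 s = 61.6517 ms
Processing delay = 0.2 ms
Total one-way latency = 61.8517 ms


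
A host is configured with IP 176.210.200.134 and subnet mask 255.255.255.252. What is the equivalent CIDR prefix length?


Binary: 11111111.11111111.11111111.11111100
Count leading 1s
Prefix: /30


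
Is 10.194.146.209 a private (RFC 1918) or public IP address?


RFC 1918 private ranges:
  10.0.0.0/8 (10.0.0.0 - 10.255.255.255)
  172.16.0.0/12 (172.16.0.0 - 172.31.255.255)
  192.168.0.0/16 (192.168.0.0 - 192.168.255.255)
Private (in 10.0.0.0/8)


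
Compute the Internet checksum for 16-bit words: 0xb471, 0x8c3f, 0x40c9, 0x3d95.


Sum all words (with carry folding):
+ 0xb471 = 0xb471
+ 0x8c3f = 0x40b1
+ 0x40c9 = 0x817a
+ 0x3d95 = 0xbf0f
One's complement: ~0xbf0f
Checksum = 0x40f0


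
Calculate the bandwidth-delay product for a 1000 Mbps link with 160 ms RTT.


BDP = bandwidth * RTT
= 1000 Mbps * 160 ms
= 1000 * 1e6 * 160 / 1000 bits
= 160000000 bits
= 20000000 bytes
= 19531.25 KB
BDP = 160000000 bits (20000000 bytes)


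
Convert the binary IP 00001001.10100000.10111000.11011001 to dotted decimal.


00001001 = 9
10100000 = 160
10111000 = 184
11011001 = 217
IP: 9.160.184.217


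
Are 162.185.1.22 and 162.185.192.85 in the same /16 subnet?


Mask: 255.255.0.0
162.185.1.22 AND mask = 162.185.0.0
162.185.192.85 AND mask = 162.185.0.0
Yes, same subnet (162.185.0.0)


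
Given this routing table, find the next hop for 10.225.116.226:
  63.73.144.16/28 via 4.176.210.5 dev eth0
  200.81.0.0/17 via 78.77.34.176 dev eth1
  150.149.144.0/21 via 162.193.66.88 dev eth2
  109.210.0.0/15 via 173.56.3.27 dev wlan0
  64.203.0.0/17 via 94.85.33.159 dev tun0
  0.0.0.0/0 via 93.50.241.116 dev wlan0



Longest prefix match for 10.225.116.226:
  /28 63.73.144.16: no
  /17 200.81.0.0: no
  /21 150.149.144.0: no
  /15 109.210.0.0: no
  /17 64.203.0.0: no
  /0 0.0.0.0: MATCH
Selected: next-hop 93.50.241.116 via wlan0 (matched /0)


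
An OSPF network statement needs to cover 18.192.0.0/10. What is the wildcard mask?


Subnet mask: 255.192.0.0
Wildcard = 255.255.255.255 - subnet mask
255 - 255 = 0
255 - 192 = 63
255 - 0 = 255
255 - 0 = 255
Wildcard: 0.63.255.255


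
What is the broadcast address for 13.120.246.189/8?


Network: 13.0.0.0/8
Host bits = 24
Set all host bits to 1:
Broadcast: 13.255.255.255


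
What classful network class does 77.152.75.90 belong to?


First octet: 77
Binary: 01001101
0xxxxxxx -> Class A (1-126)
Class A, default mask 255.0.0.0 (/8)


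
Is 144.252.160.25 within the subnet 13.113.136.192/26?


Subnet network: 13.113.136.192
Test IP AND mask: 144.252.160.0
No, 144.252.160.25 is not in 13.113.136.192/26


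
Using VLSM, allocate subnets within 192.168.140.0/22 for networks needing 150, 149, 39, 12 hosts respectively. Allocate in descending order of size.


150 hosts -> /24 (254 usable): 192.168.140.0/24
149 hosts -> /24 (254 usable): 192.168.141.0/24
39 hosts -> /26 (62 usable): 192.168.142.0/26
12 hosts -> /28 (14 usable): 192.168.142.64/28
Allocation: 192.168.140.0/24 (150 hosts, 254 usable); 192.168.141.0/24 (149 hosts, 254 usable); 192.168.142.0/26 (39 hosts, 62 usable); 192.168.142.64/28 (12 hosts, 14 usable)


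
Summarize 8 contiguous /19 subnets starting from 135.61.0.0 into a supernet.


Original prefix: /19
Number of subnets: 8 = 2^3
New prefix = 19 - 3 = 16
Supernet: 135.61.0.0/16


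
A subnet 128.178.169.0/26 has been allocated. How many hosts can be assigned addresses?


Host bits = 32 - 26 = 6
Total addresses = 2^6 = 64
Usable = total - 2 (network and broadcast)
Usable hosts: 62


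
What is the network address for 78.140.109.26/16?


IP:   01001110.10001100.01101101.00011010
Mask: 11111111.11111111.00000000.00000000
AND operation:
Net:  01001110.10001100.00000000.00000000
Network: 78.140.0.0/16


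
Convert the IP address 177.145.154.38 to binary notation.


177 = 10110001
145 = 10010001
154 = 10011010
38 = 00100110
Binary: 10110001.10010001.10011010.00100110


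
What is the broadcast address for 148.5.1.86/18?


Network: 148.5.0.0/18
Host bits = 14
Set all host bits to 1:
Broadcast: 148.5.63.255


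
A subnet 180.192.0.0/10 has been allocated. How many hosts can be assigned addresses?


Host bits = 32 - 10 = 22
Total addresses = 2^22 = 4194304
Usable = total - 2 (network and broadcast)
Usable hosts: 4194302


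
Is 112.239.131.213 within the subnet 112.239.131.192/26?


Subnet network: 112.239.131.192
Test IP AND mask: 112.239.131.192
Yes, 112.239.131.213 is in 112.239.131.192/26


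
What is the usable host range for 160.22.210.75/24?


Network: 160.22.210.0
Broadcast: 160.22.210.255
First usable = network + 1
Last usable = broadcast - 1
Range: 160.22.210.1 to 160.22.210.254


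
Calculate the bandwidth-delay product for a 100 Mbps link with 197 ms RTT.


BDP = bandwidth * RTT
= 100 Mbps * 197 ms
= 100 * 1e6 * 197 / 1000 bits
= 19700000 bits
= 2462500 bytes
= 2404.7852 KB
BDP = 19700000 bits (2462500 bytes)


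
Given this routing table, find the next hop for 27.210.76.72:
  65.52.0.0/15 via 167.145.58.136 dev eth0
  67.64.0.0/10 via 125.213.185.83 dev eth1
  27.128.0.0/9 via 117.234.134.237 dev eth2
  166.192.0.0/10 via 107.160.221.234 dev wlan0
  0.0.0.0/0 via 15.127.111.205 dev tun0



Longest prefix match for 27.210.76.72:
  /15 65.52.0.0: no
  /10 67.64.0.0: no
  /9 27.128.0.0: MATCH
  /10 166.192.0.0: no
  /0 0.0.0.0: MATCH
Selected: next-hop 117.234.134.237 via eth2 (matched /9)


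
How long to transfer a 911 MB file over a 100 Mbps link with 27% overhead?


Effective throughput = 100 * (1 - 27/100) = 73 Mbps
File size in Mb = 911 * 8 = 7288 Mb
Time = 7288 / 73
Time = 99.8356 seconds


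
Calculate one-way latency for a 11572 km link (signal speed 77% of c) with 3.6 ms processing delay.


Speed = 0.77 * 3e5 km/s = 231000 km/s
Propagation delay = 11572 / 231000 = 0.0501 s = 50.0952 ms
Processing delay = 3.6 ms
Total one-way latency = 53.6952 ms


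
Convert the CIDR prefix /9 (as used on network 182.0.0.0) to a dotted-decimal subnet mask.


/9 means 9 network bits, 23 host bits
Binary: 11111111100000000000000000000000
Mask: 255.128.0.0


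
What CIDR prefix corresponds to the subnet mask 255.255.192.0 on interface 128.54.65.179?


Binary: 11111111.11111111.11000000.00000000
Count leading 1s
Prefix: /18


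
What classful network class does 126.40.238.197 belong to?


First octet: 126
Binary: 01111110
0xxxxxxx -> Class A (1-126)
Class A, default mask 255.0.0.0 (/8)


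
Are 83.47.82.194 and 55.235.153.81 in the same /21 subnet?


Mask: 255.255.248.0
83.47.82.194 AND mask = 83.47.80.0
55.235.153.81 AND mask = 55.235.152.0
No, different subnets (83.47.80.0 vs 55.235.152.0)


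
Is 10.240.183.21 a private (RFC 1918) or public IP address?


RFC 1918 private ranges:
  10.0.0.0/8 (10.0.0.0 - 10.255.255.255)
  172.16.0.0/12 (172.16.0.0 - 172.31.255.255)
  192.168.0.0/16 (192.168.0.0 - 192.168.255.255)
Private (in 10.0.0.0/8)


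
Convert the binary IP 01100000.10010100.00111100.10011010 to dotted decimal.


01100000 = 96
10010100 = 148
00111100 = 60
10011010 = 154
IP: 96.148.60.154


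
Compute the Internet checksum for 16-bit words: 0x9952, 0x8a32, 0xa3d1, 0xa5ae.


Sum all words (with carry folding):
+ 0x9952 = 0x9952
+ 0x8a32 = 0x2385
+ 0xa3d1 = 0xc756
+ 0xa5ae = 0x6d05
One's complement: ~0x6d05
Checksum = 0x92fa


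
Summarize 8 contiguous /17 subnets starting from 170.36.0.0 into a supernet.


Original prefix: /17
Number of subnets: 8 = 2^3
New prefix = 17 - 3 = 14
Supernet: 170.36.0.0/14


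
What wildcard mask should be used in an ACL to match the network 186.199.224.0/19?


Subnet mask: 255.255.224.0
Wildcard = 255.255.255.255 - subnet mask
255 - 255 = 0
255 - 255 = 0
255 - 224 = 31
255 - 0 = 255
Wildcard: 0.0.31.255


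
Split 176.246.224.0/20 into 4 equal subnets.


New prefix = 20 + 2 = 22
Each subnet has 1024 addresses
  176.246.224.0/22
  176.246.228.0/22
  176.246.232.0/22
  176.246.236.0/22
Subnets: 176.246.224.0/22, 176.246.228.0/22, 176.246.232.0/22, 176.246.236.0/22


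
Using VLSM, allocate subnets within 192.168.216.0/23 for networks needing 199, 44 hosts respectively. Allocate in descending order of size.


199 hosts -> /24 (254 usable): 192.168.216.0/24
44 hosts -> /26 (62 usable): 192.168.217.0/26
Allocation: 192.168.216.0/24 (199 hosts, 254 usable); 192.168.217.0/26 (44 hosts, 62 usable)


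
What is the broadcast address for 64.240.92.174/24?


Network: 64.240.92.0/24
Host bits = 8
Set all host bits to 1:
Broadcast: 64.240.92.255


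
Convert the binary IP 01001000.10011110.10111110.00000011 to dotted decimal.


01001000 = 72
10011110 = 158
10111110 = 190
00000011 = 3
IP: 72.158.190.3


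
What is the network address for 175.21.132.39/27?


IP:   10101111.00010101.10000100.00100111
Mask: 11111111.11111111.11111111.11100000
AND operation:
Net:  10101111.00010101.10000100.00100000
Network: 175.21.132.32/27


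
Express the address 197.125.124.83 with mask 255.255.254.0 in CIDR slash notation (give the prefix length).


Binary: 11111111.11111111.11111110.00000000
Count leading 1s
Prefix: /23


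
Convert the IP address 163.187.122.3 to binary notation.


163 = 10100011
187 = 10111011
122 = 01111010
3 = 00000011
Binary: 10100011.10111011.01111010.00000011


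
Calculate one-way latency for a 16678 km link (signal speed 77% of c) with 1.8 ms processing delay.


Speed = 0.77 * 3e5 km/s = 231000 km/s
Propagation delay = 16678 / 231000 = 0.0722 s = 72.1991 ms
Processing delay = 1.8 ms
Total one-way latency = 73.9991 ms


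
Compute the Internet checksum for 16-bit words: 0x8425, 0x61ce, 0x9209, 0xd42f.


Sum all words (with carry folding):
+ 0x8425 = 0x8425
+ 0x61ce = 0xe5f3
+ 0x9209 = 0x77fd
+ 0xd42f = 0x4c2d
One's complement: ~0x4c2d
Checksum = 0xb3d2


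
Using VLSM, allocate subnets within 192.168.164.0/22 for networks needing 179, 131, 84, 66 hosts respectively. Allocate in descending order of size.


179 hosts -> /24 (254 usable): 192.168.164.0/24
131 hosts -> /24 (254 usable): 192.168.165.0/24
84 hosts -> /25 (126 usable): 192.168.166.0/25
66 hosts -> /25 (126 usable): 192.168.166.128/25
Allocation: 192.168.164.0/24 (179 hosts, 254 usable); 192.168.165.0/24 (131 hosts, 254 usable); 192.168.166.0/25 (84 hosts, 126 usable); 192.168.166.128/25 (66 hosts, 126 usable)


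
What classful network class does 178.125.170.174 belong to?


First octet: 178
Binary: 10110010
10xxxxxx -> Class B (128-191)
Class B, default mask 255.255.0.0 (/16)


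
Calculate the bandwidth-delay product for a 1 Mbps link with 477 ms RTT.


BDP = bandwidth * RTT
= 1 Mbps * 477 ms
= 1 * 1e6 * 477 / 1000 bits
= 477000 bits
= 59625 bytes
= 58.2275 KB
BDP = 477000 bits (59625 bytes)


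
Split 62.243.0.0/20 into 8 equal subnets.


New prefix = 20 + 3 = 23
Each subnet has 512 addresses
  62.243.0.0/23
  62.243.2.0/23
  62.243.4.0/23
  62.243.6.0/23
  62.243.8.0/23
  62.243.10.0/23
  62.243.12.0/23
  62.243.14.0/23
Subnets: 62.243.0.0/23, 62.243.2.0/23, 62.243.4.0/23, 62.243.6.0/23, 62.243.8.0/23, 62.243.10.0/23, 62.243.12.0/23, 62.243.14.0/23


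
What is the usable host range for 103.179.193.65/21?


Network: 103.179.192.0
Broadcast: 103.179.199.255
First usable = network + 1
Last usable = broadcast - 1
Range: 103.179.192.1 to 103.179.199.254


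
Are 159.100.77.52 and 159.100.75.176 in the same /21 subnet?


Mask: 255.255.248.0
159.100.77.52 AND mask = 159.100.72.0
159.100.75.176 AND mask = 159.100.72.0
Yes, same subnet (159.100.72.0)


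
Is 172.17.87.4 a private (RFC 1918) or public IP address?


RFC 1918 private ranges:
  10.0.0.0/8 (10.0.0.0 - 10.255.255.255)
  172.16.0.0/12 (172.16.0.0 - 172.31.255.255)
  192.168.0.0/16 (192.168.0.0 - 192.168.255.255)
Private (in 172.16.0.0/12)


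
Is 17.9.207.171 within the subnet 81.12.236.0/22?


Subnet network: 81.12.236.0
Test IP AND mask: 17.9.204.0
No, 17.9.207.171 is not in 81.12.236.0/22


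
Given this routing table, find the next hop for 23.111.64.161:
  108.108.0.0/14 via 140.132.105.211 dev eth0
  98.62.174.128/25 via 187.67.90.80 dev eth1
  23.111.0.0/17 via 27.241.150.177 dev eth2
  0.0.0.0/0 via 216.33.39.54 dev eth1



Longest prefix match for 23.111.64.161:
  /14 108.108.0.0: no
  /25 98.62.174.128: no
  /17 23.111.0.0: MATCH
  /0 0.0.0.0: MATCH
Selected: next-hop 27.241.150.177 via eth2 (matched /17)


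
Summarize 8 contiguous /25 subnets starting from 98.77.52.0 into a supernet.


Original prefix: /25
Number of subnets: 8 = 2^3
New prefix = 25 - 3 = 22
Supernet: 98.77.52.0/22


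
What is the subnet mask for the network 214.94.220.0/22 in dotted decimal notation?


/22 means 22 network bits, 10 host bits
Binary: 11111111111111111111110000000000
Mask: 255.255.252.0


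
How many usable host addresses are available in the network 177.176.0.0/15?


Host bits = 32 - 15 = 17
Total addresses = 2^17 = 131072
Usable = total - 2 (network and broadcast)
Usable hosts: 131070


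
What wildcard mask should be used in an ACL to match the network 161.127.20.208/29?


Subnet mask: 255.255.255.248
Wildcard = 255.255.255.255 - subnet mask
255 - 255 = 0
255 - 255 = 0
255 - 255 = 0
255 - 248 = 7
Wildcard: 0.0.0.7


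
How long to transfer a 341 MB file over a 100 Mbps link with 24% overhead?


Effective throughput = 100 * (1 - 24/100) = 76 Mbps
File size in Mb = 341 * 8 = 2728 Mb
Time = 2728 / 76
Time = 35.8947 seconds


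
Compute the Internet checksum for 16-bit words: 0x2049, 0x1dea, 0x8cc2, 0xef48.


Sum all words (with carry folding):
+ 0x2049 = 0x2049
+ 0x1dea = 0x3e33
+ 0x8cc2 = 0xcaf5
+ 0xef48 = 0xba3e
One's complement: ~0xba3e
Checksum = 0x45c1


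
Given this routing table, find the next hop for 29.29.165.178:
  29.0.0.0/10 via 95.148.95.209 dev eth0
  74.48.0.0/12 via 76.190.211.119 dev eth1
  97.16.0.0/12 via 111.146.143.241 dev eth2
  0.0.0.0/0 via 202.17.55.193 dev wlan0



Longest prefix match for 29.29.165.178:
  /10 29.0.0.0: MATCH
  /12 74.48.0.0: no
  /12 97.16.0.0: no
  /0 0.0.0.0: MATCH
Selected: next-hop 95.148.95.209 via eth0 (matched /10)


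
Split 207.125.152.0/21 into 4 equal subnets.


New prefix = 21 + 2 = 23
Each subnet has 512 addresses
  207.125.152.0/23
  207.125.154.0/23
  207.125.156.0/23
  207.125.158.0/23
Subnets: 207.125.152.0/23, 207.125.154.0/23, 207.125.156.0/23, 207.125.158.0/23


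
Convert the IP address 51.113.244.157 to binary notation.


51 = 00110011
113 = 01110001
244 = 11110100
157 = 10011101
Binary: 00110011.01110001.11110100.10011101


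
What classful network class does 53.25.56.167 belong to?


First octet: 53
Binary: 00110101
0xxxxxxx -> Class A (1-126)
Class A, default mask 255.0.0.0 (/8)


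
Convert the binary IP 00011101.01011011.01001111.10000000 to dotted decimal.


00011101 = 29
01011011 = 91
01001111 = 79
10000000 = 128
IP: 29.91.79.128


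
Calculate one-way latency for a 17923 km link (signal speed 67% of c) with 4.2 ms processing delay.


Speed = 0.67 * 3e5 km/s = 201000 km/s
Propagation delay = 17923 / 201000 = 0.0892 s = 89.1692 ms
Processing delay = 4.2 ms
Total one-way latency = 93.3692 ms


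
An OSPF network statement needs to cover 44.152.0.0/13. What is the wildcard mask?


Subnet mask: 255.248.0.0
Wildcard = 255.255.255.255 - subnet mask
255 - 255 = 0
255 - 248 = 7
255 - 0 = 255
255 - 0 = 255
Wildcard: 0.7.255.255


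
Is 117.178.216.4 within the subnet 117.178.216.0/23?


Subnet network: 117.178.216.0
Test IP AND mask: 117.178.216.0
Yes, 117.178.216.4 is in 117.178.216.0/23


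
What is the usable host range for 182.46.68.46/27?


Network: 182.46.68.32
Broadcast: 182.46.68.63
First usable = network + 1
Last usable = broadcast - 1
Range: 182.46.68.33 to 182.46.68.62


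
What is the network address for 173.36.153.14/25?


IP:   10101101.00100100.10011001.00001110
Mask: 11111111.11111111.11111111.10000000
AND operation:
Net:  10101101.00100100.10011001.00000000
Network: 173.36.153.0/25


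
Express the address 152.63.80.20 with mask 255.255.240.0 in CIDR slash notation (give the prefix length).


Binary: 11111111.11111111.11110000.00000000
Count leading 1s
Prefix: /20


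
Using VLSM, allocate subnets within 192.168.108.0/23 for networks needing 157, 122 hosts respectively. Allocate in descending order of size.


157 hosts -> /24 (254 usable): 192.168.108.0/24
122 hosts -> /25 (126 usable): 192.168.109.0/25
Allocation: 192.168.108.0/24 (157 hosts, 254 usable); 192.168.109.0/25 (122 hosts, 126 usable)


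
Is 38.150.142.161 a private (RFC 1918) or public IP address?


RFC 1918 private ranges:
  10.0.0.0/8 (10.0.0.0 - 10.255.255.255)
  172.16.0.0/12 (172.16.0.0 - 172.31.255.255)
  192.168.0.0/16 (192.168.0.0 - 192.168.255.255)
Public (not in any RFC 1918 range)


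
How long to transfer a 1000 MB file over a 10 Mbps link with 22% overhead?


Effective throughput = 10 * (1 - 22/100) = 7.8 Mbps
File size in Mb = 1000 * 8 = 8000 Mb
Time = 8000 / 7.8
Time = 1025.641 seconds


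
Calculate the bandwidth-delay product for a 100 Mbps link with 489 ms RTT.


BDP = bandwidth * RTT
= 100 Mbps * 489 ms
= 100 * 1e6 * 489 / 1000 bits
= 48900000 bits
= 6112500 bytes
= 5969.2383 KB
BDP = 48900000 bits (6112500 bytes)


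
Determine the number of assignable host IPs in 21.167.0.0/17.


Host bits = 32 - 17 = 15
Total addresses = 2^15 = 32768
Usable = total - 2 (network and broadcast)
Usable hosts: 32766


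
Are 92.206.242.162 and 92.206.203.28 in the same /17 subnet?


Mask: 255.255.128.0
92.206.242.162 AND mask = 92.206.128.0
92.206.203.28 AND mask = 92.206.128.0
Yes, same subnet (92.206.128.0)


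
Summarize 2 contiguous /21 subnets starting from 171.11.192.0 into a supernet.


Original prefix: /21
Number of subnets: 2 = 2^1
New prefix = 21 - 1 = 20
Supernet: 171.11.192.0/20


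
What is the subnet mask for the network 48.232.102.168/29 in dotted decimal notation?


/29 means 29 network bits, 3 host bits
Binary: 11111111111111111111111111111000
Mask: 255.255.255.248


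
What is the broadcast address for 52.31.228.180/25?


Network: 52.31.228.128/25
Host bits = 7
Set all host bits to 1:
Broadcast: 52.31.228.255


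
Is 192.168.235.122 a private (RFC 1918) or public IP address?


RFC 1918 private ranges:
  10.0.0.0/8 (10.0.0.0 - 10.255.255.255)
  172.16.0.0/12 (172.16.0.0 - 172.31.255.255)
  192.168.0.0/16 (192.168.0.0 - 192.168.255.255)
Private (in 192.168.0.0/16)


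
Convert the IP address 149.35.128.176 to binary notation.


149 = 10010101
35 = 00100011
128 = 10000000
176 = 10110000
Binary: 10010101.00100011.10000000.10110000


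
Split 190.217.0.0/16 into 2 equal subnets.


New prefix = 16 + 1 = 17
Each subnet has 32768 addresses
  190.217.0.0/17
  190.217.128.0/17
Subnets: 190.217.0.0/17, 190.217.128.0/17


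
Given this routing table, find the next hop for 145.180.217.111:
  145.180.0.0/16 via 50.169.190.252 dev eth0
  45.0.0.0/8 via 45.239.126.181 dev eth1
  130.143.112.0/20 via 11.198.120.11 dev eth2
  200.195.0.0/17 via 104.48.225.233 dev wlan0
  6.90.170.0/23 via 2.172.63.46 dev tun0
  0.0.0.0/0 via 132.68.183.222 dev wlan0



Longest prefix match for 145.180.217.111:
  /16 145.180.0.0: MATCH
  /8 45.0.0.0: no
  /20 130.143.112.0: no
  /17 200.195.0.0: no
  /23 6.90.170.0: no
  /0 0.0.0.0: MATCH
Selected: next-hop 50.169.190.252 via eth0 (matched /16)


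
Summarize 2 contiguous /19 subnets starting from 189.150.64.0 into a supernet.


Original prefix: /19
Number of subnets: 2 = 2^1
New prefix = 19 - 1 = 18
Supernet: 189.150.64.0/18


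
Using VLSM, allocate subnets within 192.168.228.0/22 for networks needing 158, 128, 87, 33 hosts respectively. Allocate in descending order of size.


158 hosts -> /24 (254 usable): 192.168.228.0/24
128 hosts -> /24 (254 usable): 192.168.229.0/24
87 hosts -> /25 (126 usable): 192.168.230.0/25
33 hosts -> /26 (62 usable): 192.168.230.128/26
Allocation: 192.168.228.0/24 (158 hosts, 254 usable); 192.168.229.0/24 (128 hosts, 254 usable); 192.168.230.0/25 (87 hosts, 126 usable); 192.168.230.128/26 (33 hosts, 62 usable)
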